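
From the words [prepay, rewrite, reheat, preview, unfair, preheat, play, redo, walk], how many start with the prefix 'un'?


Checking each word for prefix 'un':
  'prepay' -> no (count: 0)
  'rewrite' -> no (count: 0)
  'reheat' -> no (count: 0)
  'preview' -> no (count: 0)
  'unfair' -> YES, starts with 'un' (count: 1)
  'preheat' -> no (count: 1)
  'play' -> no (count: 1)
  'redo' -> no (count: 1)
  'walk' -> no (count: 1)
Total with prefix 'un': 1

1


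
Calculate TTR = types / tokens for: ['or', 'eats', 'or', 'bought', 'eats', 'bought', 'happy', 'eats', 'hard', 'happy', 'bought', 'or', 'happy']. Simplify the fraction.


Tokens: 13
Unique types: ('bought', 'eats', 'happy', 'hard', 'or') = 5
TTR = 5/13
Already in lowest terms.

5/13


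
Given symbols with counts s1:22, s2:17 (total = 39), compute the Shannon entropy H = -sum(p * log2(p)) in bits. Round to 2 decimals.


Computing entropy H = -sum(p_i * log2(p_i)):
  s1: p = 22/39 = 0.5641, -p*log2(p) = 0.4659
  s2: p = 17/39 = 0.4359, -p*log2(p) = 0.5222
H = sum of terms = 0.9881
Rounded to 2 decimals: 0.99

0.99


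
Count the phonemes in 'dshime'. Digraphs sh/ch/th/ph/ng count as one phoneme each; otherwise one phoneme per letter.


Parsing 'dshime' greedily, digraphs first:
  'd' -> consonant phoneme (phonemes so far: 1)
  'sh' -> digraph (1 consonant phoneme) (phonemes so far: 2)
  'i' -> vowel phoneme (phonemes so far: 3)
  'm' -> consonant phoneme (phonemes so far: 4)
  'e' -> vowel phoneme (phonemes so far: 5)
Total phonemes: 5

5


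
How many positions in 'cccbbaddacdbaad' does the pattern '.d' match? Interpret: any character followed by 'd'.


Pattern: .d means any character followed by 'd'.
Scanning 'cccbbaddacdbaad' position-by-position:
  Pos 0: window 'cc' -> no
  Pos 1: window 'cc' -> no
  Pos 2: window 'cb' -> no
  Pos 3: window 'bb' -> no
  Pos 4: window 'ba' -> no
  Pos 5: window 'ad' -> MATCH
  Pos 6: window 'dd' -> MATCH
  Pos 7: window 'da' -> no
  Pos 8: window 'ac' -> no
  Pos 9: window 'cd' -> MATCH
  Pos 10: window 'db' -> no
  Pos 11: window 'ba' -> no
  Pos 12: window 'aa' -> no
  Pos 13: window 'ad' -> MATCH
  Pos 14: window 'd' -> no
Total matches: 4

4


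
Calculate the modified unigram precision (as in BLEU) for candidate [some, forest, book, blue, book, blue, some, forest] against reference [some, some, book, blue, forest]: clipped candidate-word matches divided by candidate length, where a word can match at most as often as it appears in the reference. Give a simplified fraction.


Reference word counts: {'blue': 1, 'book': 1, 'forest': 1, 'some': 2}
Checking each candidate word (with clipping):
  'some' -> in reference (ref count 2, used 1/2) -> match (matches: 1)
  'forest' -> in reference (ref count 1, used 1/1) -> match (matches: 2)
  'book' -> in reference (ref count 1, used 1/1) -> match (matches: 3)
  'blue' -> in reference (ref count 1, used 1/1) -> match (matches: 4)
  'book' -> ref count 1 already used up (1/1) -> clipped, no match (matches: 4)
  'blue' -> ref count 1 already used up (1/1) -> clipped, no match (matches: 4)
  'some' -> in reference (ref count 2, used 2/2) -> match (matches: 5)
  'forest' -> ref count 1 already used up (1/1) -> clipped, no match (matches: 5)
Clipped matches: 5, Candidate length: 8
Precision = 5/8

5/8


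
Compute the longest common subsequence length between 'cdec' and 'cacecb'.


DP table for LCS of 'cdec' and 'cacecb':
       c  a  c  e  c  b
    0  0  0  0  0  0  0
  c 0  1  1  1  1  1  1
  d 0  1  1  1  1  1  1
  e 0  1  1  1  2  2  2
  c 0  1  1  2  2  3  3
LCS: 'cec'
LCS length = 3

3


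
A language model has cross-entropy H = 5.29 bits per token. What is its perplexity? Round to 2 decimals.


Perplexity formula: PP = 2^H
H = 5.29
PP = 2^5.29
Decompose: 2^5.29 = 2^5 * 2^0.29
2^5 = 32, 2^0.29 ~ 1.2226403
PP ~ 32 * 1.2226403 = 39.1244896
Rounded to 2 decimals: 39.12

39.12


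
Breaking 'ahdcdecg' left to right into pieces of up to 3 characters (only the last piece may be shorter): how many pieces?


'ahdcdecg' has 8 characters.
Chunking with max size 3:
  Chunk 1: 'ahd' (positions 0-2)
  Chunk 2: 'cde' (positions 3-5)
  Chunk 3: 'cg' (positions 6-7)
Total chunks: ceil(8 / 3) = 3

3


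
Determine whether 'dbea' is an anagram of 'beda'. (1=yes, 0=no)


Sort characters of 'dbea': 'abde'
Sort characters of 'beda': 'abde'
Sorted forms match -> they ARE anagrams
Result: 1

1


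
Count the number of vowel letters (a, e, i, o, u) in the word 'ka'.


Scanning each character of 'ka':
  Position 1: 'k' -> consonant (running count: 0)
  Position 2: 'a' -> vowel (running count: 1)
Total vowels: 1

1


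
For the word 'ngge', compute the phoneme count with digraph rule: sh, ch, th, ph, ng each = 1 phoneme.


Parsing 'ngge' greedily, digraphs first:
  'ng' -> digraph (1 consonant phoneme) (phonemes so far: 1)
  'g' -> consonant phoneme (phonemes so far: 2)
  'e' -> vowel phoneme (phonemes so far: 3)
Total phonemes: 3

3


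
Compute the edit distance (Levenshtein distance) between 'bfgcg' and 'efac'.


Building DP table for s1='bfgcg' (len 5) and s2='efac' (len 4):
       e  f  a  c
    0  1  2  3  4
  b 1  1  2  3  4
  f 2  2  1  2  3
  g 3  3  2  2  3
  c 4  4  3  3  2
  g 5  5  4  4  3
Edit distance = dp[5][4] = 3

3


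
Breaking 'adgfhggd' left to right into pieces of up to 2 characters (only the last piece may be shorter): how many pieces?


'adgfhggd' has 8 characters.
Chunking with max size 2:
  Chunk 1: 'ad' (positions 0-1)
  Chunk 2: 'gf' (positions 2-3)
  Chunk 3: 'hg' (positions 4-5)
  Chunk 4: 'gd' (positions 6-7)
Total chunks: ceil(8 / 2) = 4

4


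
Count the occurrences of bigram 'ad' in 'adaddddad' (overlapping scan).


Scanning 'adaddddad' for bigram 'ad':
  Position 0: 'ad' -> MATCH
  Position 1: 'da' -> no
  Position 2: 'ad' -> MATCH
  Position 3: 'dd' -> no
  Position 4: 'dd' -> no
  Position 5: 'dd' -> no
  Position 6: 'da' -> no
  Position 7: 'ad' -> MATCH
Total matches: 3

3


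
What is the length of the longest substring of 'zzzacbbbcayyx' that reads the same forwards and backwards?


Scanning 'zzzacbbbcayyx' for palindromic substrings.
Substring at positions 3-9: 'acbbbca'.
Check: reverse('acbbbca') = 'acbbbca' -> palindrome confirmed.
Neighbouring characters ('z' / 'y') break symmetry, so it cannot extend further.
No longer palindromic substring exists; longest length = 7

7


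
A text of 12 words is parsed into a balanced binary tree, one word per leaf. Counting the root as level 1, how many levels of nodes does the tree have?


In a balanced binary tree with n leaves the deepest leaf is ceil(log2(n)) edges below the root,
so counting node levels inclusive of root and leaves gives ceil(log2(n)) + 1 levels.
log2(12) = 3.5850
ceil(3.5850) = 4
levels = 4 + 1 = 5

5


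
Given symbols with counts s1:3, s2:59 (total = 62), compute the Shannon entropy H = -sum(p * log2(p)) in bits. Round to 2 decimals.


Computing entropy H = -sum(p_i * log2(p_i)):
  s1: p = 3/62 = 0.0484, -p*log2(p) = 0.2114
  s2: p = 59/62 = 0.9516, -p*log2(p) = 0.0681
H = sum of terms = 0.2795
Rounded to 2 decimals: 0.28

0.28


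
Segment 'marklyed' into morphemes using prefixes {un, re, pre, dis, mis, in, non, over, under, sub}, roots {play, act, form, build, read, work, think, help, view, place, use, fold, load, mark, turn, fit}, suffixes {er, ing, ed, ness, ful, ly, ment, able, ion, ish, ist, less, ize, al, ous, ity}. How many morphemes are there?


Segmenting 'marklyed' against the inventory:
  'mark' -> root (morpheme 1)
  'ly' -> suffix (morpheme 2)
  'ed' -> suffix (morpheme 3)
Total morphemes: 3

3


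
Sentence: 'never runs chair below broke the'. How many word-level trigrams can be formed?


Word trigrams from [6] words:
  Trigram 1: (never runs chair)
  Trigram 2: (runs chair below)
  Trigram 3: (chair below broke)
  Trigram 4: (below broke the)
Total word trigrams: 6 - 2 = 4

4


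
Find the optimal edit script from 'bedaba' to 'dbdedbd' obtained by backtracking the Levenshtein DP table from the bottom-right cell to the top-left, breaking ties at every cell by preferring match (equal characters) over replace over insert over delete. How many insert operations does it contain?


Edit distance = 4. Backtracking from cell (6, 7) with preference match > replace > insert > delete,
then listing the resulting alignment 'bedaba' -> 'dbdedbd' left to right:
  Step 1: insert 'd' [insertion #1]
  Step 2: keep 'b'
  Step 3: insert 'd' [insertion #2]
  Step 4: keep 'e'
  Step 5: keep 'd'
  Step 6: delete 'a'
  Step 7: keep 'b'
  Step 8: replace a->d
Total insertions: 2

2


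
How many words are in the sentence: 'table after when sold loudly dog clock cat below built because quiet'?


Counting words by splitting on spaces:
  Word 1: 'table'
  Word 2: 'after'
  Word 3: 'when'
  Word 4: 'sold'
  Word 5: 'loudly'
  Word 6: 'dog'
  Word 7: 'clock'
  Word 8: 'cat'
  Word 9: 'below'
  Word 10: 'built'
  Word 11: 'because'
  Word 12: 'quiet'
Total words: 12

12


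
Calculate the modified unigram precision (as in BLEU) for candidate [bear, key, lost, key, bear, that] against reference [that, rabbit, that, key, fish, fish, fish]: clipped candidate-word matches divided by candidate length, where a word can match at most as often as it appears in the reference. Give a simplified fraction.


Reference word counts: {'fish': 3, 'key': 1, 'rabbit': 1, 'that': 2}
Checking each candidate word (with clipping):
  'bear' -> not in reference -> no match (matches: 0)
  'key' -> in reference (ref count 1, used 1/1) -> match (matches: 1)
  'lost' -> not in reference -> no match (matches: 1)
  'key' -> ref count 1 already used up (1/1) -> clipped, no match (matches: 1)
  'bear' -> not in reference -> no match (matches: 1)
  'that' -> in reference (ref count 2, used 1/2) -> match (matches: 2)
Clipped matches: 2, Candidate length: 6
Precision = 2/6 = 1/3

1/3


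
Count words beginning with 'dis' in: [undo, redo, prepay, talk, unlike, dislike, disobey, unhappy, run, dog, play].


Checking each word for prefix 'dis':
  'undo' -> no (count: 0)
  'redo' -> no (count: 0)
  'prepay' -> no (count: 0)
  'talk' -> no (count: 0)
  'unlike' -> no (count: 0)
  'dislike' -> YES, starts with 'dis' (count: 1)
  'disobey' -> YES, starts with 'dis' (count: 2)
  'unhappy' -> no (count: 2)
  'run' -> no (count: 2)
  'dog' -> no (count: 2)
  'play' -> no (count: 2)
Total with prefix 'dis': 2

2


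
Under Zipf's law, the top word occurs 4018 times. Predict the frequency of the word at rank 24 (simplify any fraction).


Zipf's law: freq(rank) = f1 / rank
f1 = 4018, rank = 24
freq = 4018 / 24
GCD(4018, 24) = 2
Simplified: 2009/12

2009/12


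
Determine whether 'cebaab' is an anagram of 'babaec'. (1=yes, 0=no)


Sort characters of 'cebaab': 'aabbce'
Sort characters of 'babaec': 'aabbce'
Sorted forms match -> they ARE anagrams
Result: 1

1


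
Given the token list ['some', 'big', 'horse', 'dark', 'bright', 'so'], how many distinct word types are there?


Listing all tokens and tracking unique types:
  Token 1: 'some' -> NEW (unique so far: 1)
  Token 2: 'big' -> NEW (unique so far: 2)
  Token 3: 'horse' -> NEW (unique so far: 3)
  Token 4: 'dark' -> NEW (unique so far: 4)
  Token 5: 'bright' -> NEW (unique so far: 5)
  Token 6: 'so' -> NEW (unique so far: 6)
Unique types: ('big', 'bright', 'dark', 'horse', 'so', 'some')
Vocabulary size: 6

6


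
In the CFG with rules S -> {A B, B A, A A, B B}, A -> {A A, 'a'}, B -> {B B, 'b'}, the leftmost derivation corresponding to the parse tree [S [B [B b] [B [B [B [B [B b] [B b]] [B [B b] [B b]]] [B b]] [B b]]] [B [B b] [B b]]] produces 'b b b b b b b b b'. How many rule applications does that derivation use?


Every bracketed nonterminal node [X ...] in the tree is produced by exactly one rule application.
Reading the tree off as a leftmost derivation:
  Step 1: S  =>  B B   (applied S -> B B)
  Step 2: B B  =>  B B B   (applied B -> B B)
  Step 3: B B B  =>  b B B   (applied B -> b)
  Step 4: b B B  =>  b B B B   (applied B -> B B)
  Step 5: b B B B  =>  b B B B B   (applied B -> B B)
  Step 6: b B B B B  =>  b B B B B B   (applied B -> B B)
  Step 7: b B B B B B  =>  b B B B B B B   (applied B -> B B)
  Step 8: b B B B B B B  =>  b b B B B B B   (applied B -> b)
  Step 9: b b B B B B B  =>  b b b B B B B   (applied B -> b)
  Step 10: b b b B B B B  =>  b b b B B B B B   (applied B -> B B)
  Step 11: b b b B B B B B  =>  b b b b B B B B   (applied B -> b)
  Step 12: b b b b B B B B  =>  b b b b b B B B   (applied B -> b)
  Step 13: b b b b b B B B  =>  b b b b b b B B   (applied B -> b)
  Step 14: b b b b b b B B  =>  b b b b b b b B   (applied B -> b)
  Step 15: b b b b b b b B  =>  b b b b b b b B B   (applied B -> B B)
  Step 16: b b b b b b b B B  =>  b b b b b b b b B   (applied B -> b)
  Step 17: b b b b b b b b B  =>  b b b b b b b b b   (applied B -> b)
Final yield: b b b b b b b b b
Total rewrite steps: 17

17


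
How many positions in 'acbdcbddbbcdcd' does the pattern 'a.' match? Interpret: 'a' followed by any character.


Pattern: a. means 'a' followed by any character.
Scanning 'acbdcbddbbcdcd' position-by-position:
  Pos 0: window 'ac' -> MATCH
  Pos 1: window 'cb' -> no
  Pos 2: window 'bd' -> no
  Pos 3: window 'dc' -> no
  Pos 4: window 'cb' -> no
  Pos 5: window 'bd' -> no
  Pos 6: window 'dd' -> no
  Pos 7: window 'db' -> no
  Pos 8: window 'bb' -> no
  Pos 9: window 'bc' -> no
  Pos 10: window 'cd' -> no
  Pos 11: window 'dc' -> no
  Pos 12: window 'cd' -> no
  Pos 13: window 'd' -> no
Total matches: 1

1


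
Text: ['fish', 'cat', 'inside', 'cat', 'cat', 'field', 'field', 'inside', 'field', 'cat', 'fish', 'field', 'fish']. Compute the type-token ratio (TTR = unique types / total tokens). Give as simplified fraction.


Tokens: 13
Unique types: ('cat', 'field', 'fish', 'inside') = 4
TTR = 4/13
Already in lowest terms.

4/13


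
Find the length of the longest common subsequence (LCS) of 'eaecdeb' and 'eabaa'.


DP table for LCS of 'eaecdeb' and 'eabaa':
       e  a  b  a  a
    0  0  0  0  0  0
  e 0  1  1  1  1  1
  a 0  1  2  2  2  2
  e 0  1  2  2  2  2
  c 0  1  2  2  2  2
  d 0  1  2  2  2  2
  e 0  1  2  2  2  2
  b 0  1  2  3  3  3
LCS: 'eab'
LCS length = 3

3


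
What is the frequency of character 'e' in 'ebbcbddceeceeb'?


Scanning 'ebbcbddceeceeb' for 'e':
  Position 0: 'e' -> MATCH (count: 1)
  Position 8: 'e' -> MATCH (count: 2)
  Position 9: 'e' -> MATCH (count: 3)
  Position 11: 'e' -> MATCH (count: 4)
  Position 12: 'e' -> MATCH (count: 5)
Total occurrences of 'e': 5

5


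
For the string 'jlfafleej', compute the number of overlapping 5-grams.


String 'jlfafleej' has length L = 9.
Number of overlapping n-grams = L - n + 1
Substituting: 9 - 5 + 1 = 5

5


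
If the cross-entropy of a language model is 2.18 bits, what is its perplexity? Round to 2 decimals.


Perplexity formula: PP = 2^H
H = 2.18
PP = 2^2.18
Decompose: 2^2.18 = 2^2 * 2^0.18
2^2 = 4, 2^0.18 ~ 1.1328839
PP ~ 4 * 1.1328839 = 4.5315356
Rounded to 2 decimals: 4.53

4.53


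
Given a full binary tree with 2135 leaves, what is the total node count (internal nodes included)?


Leaf nodes (terminals): 2135
Internal nodes = n - 1 = 2135 - 1 = 2134
Total = leaves + internal = 2135 + 2134 = 4269

4269


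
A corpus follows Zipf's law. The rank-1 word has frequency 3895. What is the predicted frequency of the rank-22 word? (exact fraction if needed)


Zipf's law: freq(rank) = f1 / rank
f1 = 3895, rank = 22
freq = 3895 / 22
GCD(3895, 22) = 1
Simplified: 3895/22

3895/22


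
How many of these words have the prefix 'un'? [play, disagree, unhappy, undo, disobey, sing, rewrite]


Checking each word for prefix 'un':
  'play' -> no (count: 0)
  'disagree' -> no (count: 0)
  'unhappy' -> YES, starts with 'un' (count: 1)
  'undo' -> YES, starts with 'un' (count: 2)
  'disobey' -> no (count: 2)
  'sing' -> no (count: 2)
  'rewrite' -> no (count: 2)
Total with prefix 'un': 2

2


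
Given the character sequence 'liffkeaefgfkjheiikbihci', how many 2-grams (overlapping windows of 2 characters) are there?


String 'liffkeaefgfkjheiikbihci' has length L = 23.
Number of overlapping n-grams = L - n + 1
Substituting: 23 - 2 + 1 = 22

22


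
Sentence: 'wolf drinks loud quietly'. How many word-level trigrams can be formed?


Word trigrams from [4] words:
  Trigram 1: (wolf drinks loud)
  Trigram 2: (drinks loud quietly)
Total word trigrams: 4 - 2 = 2

2


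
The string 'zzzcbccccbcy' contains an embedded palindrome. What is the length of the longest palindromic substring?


Scanning 'zzzcbccccbcy' for palindromic substrings.
Substring at positions 3-10: 'cbccccbc'.
Check: reverse('cbccccbc') = 'cbccccbc' -> palindrome confirmed.
Neighbouring characters ('z' / 'y') break symmetry, so it cannot extend further.
No longer palindromic substring exists; longest length = 8

8


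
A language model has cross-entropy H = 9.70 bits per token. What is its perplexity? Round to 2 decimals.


Perplexity formula: PP = 2^H
H = 9.70
PP = 2^9.70
Decompose: 2^9.70 = 2^9 * 2^0.70
2^9 = 512, 2^0.70 ~ 1.6245048
PP ~ 512 * 1.6245048 = 831.7464576
Rounded to 2 decimals: 831.75

831.75


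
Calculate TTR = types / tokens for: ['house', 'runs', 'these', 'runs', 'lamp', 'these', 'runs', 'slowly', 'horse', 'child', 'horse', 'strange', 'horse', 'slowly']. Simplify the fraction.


Tokens: 14
Unique types: ('child', 'horse', 'house', 'lamp', 'runs', 'slowly', 'strange', 'these') = 8
TTR = 8/14
Simplify: divide both by 2 -> 4/7
TTR = 4/7

4/7


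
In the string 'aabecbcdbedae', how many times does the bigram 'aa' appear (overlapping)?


Scanning 'aabecbcdbedae' for bigram 'aa':
  Position 0: 'aa' -> MATCH
  Position 1: 'ab' -> no
  Position 2: 'be' -> no
  Position 3: 'ec' -> no
  Position 4: 'cb' -> no
  Position 5: 'bc' -> no
  Position 6: 'cd' -> no
  Position 7: 'db' -> no
  Position 8: 'be' -> no
  Position 9: 'ed' -> no
  Position 10: 'da' -> no
  Position 11: 'ae' -> no
Total matches: 1

1


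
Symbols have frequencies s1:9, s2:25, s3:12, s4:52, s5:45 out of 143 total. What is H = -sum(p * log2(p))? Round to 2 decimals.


Computing entropy H = -sum(p_i * log2(p_i)):
  s1: p = 9/143 = 0.0629, -p*log2(p) = 0.2511
  s2: p = 25/143 = 0.1748, -p*log2(p) = 0.4399
  s3: p = 12/143 = 0.0839, -p*log2(p) = 0.3000
  s4: p = 52/143 = 0.3636, -p*log2(p) = 0.5307
  s5: p = 45/143 = 0.3147, -p*log2(p) = 0.5249
H = sum of terms = 2.0466
Rounded to 2 decimals: 2.05

2.05


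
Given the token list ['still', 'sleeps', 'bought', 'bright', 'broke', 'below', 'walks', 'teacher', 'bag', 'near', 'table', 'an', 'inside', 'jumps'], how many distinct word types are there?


Listing all tokens and tracking unique types:
  Token 1: 'still' -> NEW (unique so far: 1)
  Token 2: 'sleeps' -> NEW (unique so far: 2)
  Token 3: 'bought' -> NEW (unique so far: 3)
  Token 4: 'bright' -> NEW (unique so far: 4)
  Token 5: 'broke' -> NEW (unique so far: 5)
  Token 6: 'below' -> NEW (unique so far: 6)
  Token 7: 'walks' -> NEW (unique so far: 7)
  Token 8: 'teacher' -> NEW (unique so far: 8)
  Token 9: 'bag' -> NEW (unique so far: 9)
  Token 10: 'near' -> NEW (unique so far: 10)
  Token 11: 'table' -> NEW (unique so far: 11)
  Token 12: 'an' -> NEW (unique so far: 12)
  Token 13: 'inside' -> NEW (unique so far: 13)
  Token 14: 'jumps' -> NEW (unique so far: 14)
Unique types: ('an', 'bag', 'below', 'bought', 'bright', 'broke', 'inside', 'jumps', 'near', 'sleeps', 'still', 'table', 'teacher', 'walks')
Vocabulary size: 14

14


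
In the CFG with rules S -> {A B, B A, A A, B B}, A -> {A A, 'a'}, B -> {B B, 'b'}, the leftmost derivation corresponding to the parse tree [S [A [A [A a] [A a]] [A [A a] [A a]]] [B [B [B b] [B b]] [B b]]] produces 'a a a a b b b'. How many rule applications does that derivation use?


Every bracketed nonterminal node [X ...] in the tree is produced by exactly one rule application.
Reading the tree off as a leftmost derivation:
  Step 1: S  =>  A B   (applied S -> A B)
  Step 2: A B  =>  A A B   (applied A -> A A)
  Step 3: A A B  =>  A A A B   (applied A -> A A)
  Step 4: A A A B  =>  a A A B   (applied A -> a)
  Step 5: a A A B  =>  a a A B   (applied A -> a)
  Step 6: a a A B  =>  a a A A B   (applied A -> A A)
  Step 7: a a A A B  =>  a a a A B   (applied A -> a)
  Step 8: a a a A B  =>  a a a a B   (applied A -> a)
  Step 9: a a a a B  =>  a a a a B B   (applied B -> B B)
  Step 10: a a a a B B  =>  a a a a B B B   (applied B -> B B)
  Step 11: a a a a B B B  =>  a a a a b B B   (applied B -> b)
  Step 12: a a a a b B B  =>  a a a a b b B   (applied B -> b)
  Step 13: a a a a b b B  =>  a a a a b b b   (applied B -> b)
Final yield: a a a a b b b
Total rewrite steps: 13

13


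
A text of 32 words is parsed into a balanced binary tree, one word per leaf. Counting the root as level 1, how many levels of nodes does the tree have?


In a balanced binary tree with n leaves the deepest leaf is ceil(log2(n)) edges below the root,
so counting node levels inclusive of root and leaves gives ceil(log2(n)) + 1 levels.
log2(32) = 5.0000
ceil(5.0000) = 5
levels = 5 + 1 = 6

6


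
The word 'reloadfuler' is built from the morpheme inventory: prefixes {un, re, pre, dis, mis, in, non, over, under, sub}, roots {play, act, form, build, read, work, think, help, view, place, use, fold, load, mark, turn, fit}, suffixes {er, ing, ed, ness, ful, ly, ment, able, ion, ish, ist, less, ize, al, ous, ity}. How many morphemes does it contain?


Segmenting 'reloadfuler' against the inventory:
  're' -> prefix (morpheme 1)
  'load' -> root (morpheme 2)
  'ful' -> suffix (morpheme 3)
  'er' -> suffix (morpheme 4)
Total morphemes: 4

4


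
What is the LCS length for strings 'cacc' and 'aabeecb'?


DP table for LCS of 'cacc' and 'aabeecb':
       a  a  b  e  e  c  b
    0  0  0  0  0  0  0  0
  c 0  0  0  0  0  0  1  1
  a 0  1  1  1  1  1  1  1
  c 0  1  1  1  1  1  2  2
  c 0  1  1  1  1  1  2  2
LCS: 'ac'
LCS length = 2

2


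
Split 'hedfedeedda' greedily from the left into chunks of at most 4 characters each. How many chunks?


'hedfedeedda' has 11 characters.
Chunking with max size 4:
  Chunk 1: 'hedf' (positions 0-3)
  Chunk 2: 'edee' (positions 4-7)
  Chunk 3: 'dda' (positions 8-10)
Total chunks: ceil(11 / 4) = 3

3


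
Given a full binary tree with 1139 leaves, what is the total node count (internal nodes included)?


Leaf nodes (terminals): 1139
Internal nodes = n - 1 = 1139 - 1 = 1138
Total = leaves + internal = 1139 + 1138 = 2277

2277


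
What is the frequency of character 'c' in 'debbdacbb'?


Scanning 'debbdacbb' for 'c':
  Position 6: 'c' -> MATCH (count: 1)
Total occurrences of 'c': 1

1


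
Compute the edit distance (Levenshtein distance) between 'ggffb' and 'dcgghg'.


Building DP table for s1='ggffb' (len 5) and s2='dcgghg' (len 6):
       d  c  g  g  h  g
    0  1  2  3  4  5  6
  g 1  1  2  2  3  4  5
  g 2  2  2  2  2  3  4
  f 3  3  3  3  3  3  4
  f 4  4  4  4  4  4  4
  b 5  5  5  5  5  5  5
Edit distance = dp[5][6] = 5

5


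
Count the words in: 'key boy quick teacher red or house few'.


Counting words by splitting on spaces:
  Word 1: 'key'
  Word 2: 'boy'
  Word 3: 'quick'
  Word 4: 'teacher'
  Word 5: 'red'
  Word 6: 'or'
  Word 7: 'house'
  Word 8: 'few'
Total words: 8

8


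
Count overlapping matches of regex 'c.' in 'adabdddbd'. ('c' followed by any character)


Pattern: c. means 'c' followed by any character.
Scanning 'adabdddbd' position-by-position:
  Pos 0: window 'ad' -> no
  Pos 1: window 'da' -> no
  Pos 2: window 'ab' -> no
  Pos 3: window 'bd' -> no
  Pos 4: window 'dd' -> no
  Pos 5: window 'dd' -> no
  Pos 6: window 'db' -> no
  Pos 7: window 'bd' -> no
  Pos 8: window 'd' -> no
Total matches: 0

0


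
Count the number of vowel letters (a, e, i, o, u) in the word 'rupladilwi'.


Scanning each character of 'rupladilwi':
  Position 1: 'r' -> consonant (running count: 0)
  Position 2: 'u' -> vowel (running count: 1)
  Position 3: 'p' -> consonant (running count: 1)
  Position 4: 'l' -> consonant (running count: 1)
  Position 5: 'a' -> vowel (running count: 2)
  Position 6: 'd' -> consonant (running count: 2)
  Position 7: 'i' -> vowel (running count: 3)
  Position 8: 'l' -> consonant (running count: 3)
  Position 9: 'w' -> consonant (running count: 3)
  Position 10: 'i' -> vowel (running count: 4)
Total vowels: 4

4


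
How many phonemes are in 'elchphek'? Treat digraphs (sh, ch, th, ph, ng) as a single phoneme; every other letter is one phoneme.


Parsing 'elchphek' greedily, digraphs first:
  'e' -> vowel phoneme (phonemes so far: 1)
  'l' -> consonant phoneme (phonemes so far: 2)
  'ch' -> digraph (1 consonant phoneme) (phonemes so far: 3)
  'ph' -> digraph (1 consonant phoneme) (phonemes so far: 4)
  'e' -> vowel phoneme (phonemes so far: 5)
  'k' -> consonant phoneme (phonemes so far: 6)
Total phonemes: 6

6


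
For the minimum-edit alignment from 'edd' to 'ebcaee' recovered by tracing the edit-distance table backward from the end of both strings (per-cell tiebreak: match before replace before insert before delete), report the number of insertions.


Edit distance = 5. Backtracking from cell (3, 6) with preference match > replace > insert > delete,
then listing the resulting alignment 'edd' -> 'ebcaee' left to right:
  Step 1: keep 'e'
  Step 2: insert 'b' [insertion #1]
  Step 3: insert 'c' [insertion #2]
  Step 4: insert 'a' [insertion #3]
  Step 5: replace d->e
  Step 6: replace d->e
Total insertions: 3

3


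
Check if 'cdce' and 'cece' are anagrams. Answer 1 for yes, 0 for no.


Sort characters of 'cdce': 'ccde'
Sort characters of 'cece': 'ccee'
Sorted forms differ -> they are NOT anagrams
Result: 0

0


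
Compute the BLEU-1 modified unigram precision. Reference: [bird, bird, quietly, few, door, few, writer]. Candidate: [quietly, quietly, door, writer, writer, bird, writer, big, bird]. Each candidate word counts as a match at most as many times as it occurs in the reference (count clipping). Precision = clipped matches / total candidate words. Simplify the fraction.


Reference word counts: {'bird': 2, 'door': 1, 'few': 2, 'quietly': 1, 'writer': 1}
Checking each candidate word (with clipping):
  'quietly' -> in reference (ref count 1, used 1/1) -> match (matches: 1)
  'quietly' -> ref count 1 already used up (1/1) -> clipped, no match (matches: 1)
  'door' -> in reference (ref count 1, used 1/1) -> match (matches: 2)
  'writer' -> in reference (ref count 1, used 1/1) -> match (matches: 3)
  'writer' -> ref count 1 already used up (1/1) -> clipped, no match (matches: 3)
  'bird' -> in reference (ref count 2, used 1/2) -> match (matches: 4)
  'writer' -> ref count 1 already used up (1/1) -> clipped, no match (matches: 4)
  'big' -> not in reference -> no match (matches: 4)
  'bird' -> in reference (ref count 2, used 2/2) -> match (matches: 5)
Clipped matches: 5, Candidate length: 9
Precision = 5/9

5/9


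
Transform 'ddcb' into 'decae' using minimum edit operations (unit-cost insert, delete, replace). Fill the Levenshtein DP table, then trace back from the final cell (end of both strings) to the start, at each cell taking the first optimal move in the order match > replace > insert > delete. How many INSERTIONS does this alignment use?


Edit distance = 3. Backtracking from cell (4, 5) with preference match > replace > insert > delete,
then listing the resulting alignment 'ddcb' -> 'decae' left to right:
  Step 1: keep 'd'
  Step 2: replace d->e
  Step 3: keep 'c'
  Step 4: insert 'a' [insertion #1]
  Step 5: replace b->e
Total insertions: 1

1


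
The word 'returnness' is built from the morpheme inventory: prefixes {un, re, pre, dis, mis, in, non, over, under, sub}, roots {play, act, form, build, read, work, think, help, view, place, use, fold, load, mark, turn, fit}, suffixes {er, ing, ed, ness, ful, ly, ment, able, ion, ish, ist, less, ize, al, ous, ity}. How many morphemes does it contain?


Segmenting 'returnness' against the inventory:
  're' -> prefix (morpheme 1)
  'turn' -> root (morpheme 2)
  'ness' -> suffix (morpheme 3)
Total morphemes: 3

3


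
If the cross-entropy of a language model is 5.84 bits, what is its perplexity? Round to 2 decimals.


Perplexity formula: PP = 2^H
H = 5.84
PP = 2^5.84
Decompose: 2^5.84 = 2^5 * 2^0.84
2^5 = 32, 2^0.84 ~ 1.7900501
PP ~ 32 * 1.7900501 = 57.2816032
Rounded to 2 decimals: 57.28

57.28


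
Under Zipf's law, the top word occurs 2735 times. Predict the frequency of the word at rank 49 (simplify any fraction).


Zipf's law: freq(rank) = f1 / rank
f1 = 2735, rank = 49
freq = 2735 / 49
GCD(2735, 49) = 1
Simplified: 2735/49

2735/49


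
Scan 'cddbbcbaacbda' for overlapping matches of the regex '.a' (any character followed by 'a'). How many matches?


Pattern: .a means any character followed by 'a'.
Scanning 'cddbbcbaacbda' position-by-position:
  Pos 0: window 'cd' -> no
  Pos 1: window 'dd' -> no
  Pos 2: window 'db' -> no
  Pos 3: window 'bb' -> no
  Pos 4: window 'bc' -> no
  Pos 5: window 'cb' -> no
  Pos 6: window 'ba' -> MATCH
  Pos 7: window 'aa' -> MATCH
  Pos 8: window 'ac' -> no
  Pos 9: window 'cb' -> no
  Pos 10: window 'bd' -> no
  Pos 11: window 'da' -> MATCH
  Pos 12: window 'a' -> no
Total matches: 3

3


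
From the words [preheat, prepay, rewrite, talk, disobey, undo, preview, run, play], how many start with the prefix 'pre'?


Checking each word for prefix 'pre':
  'preheat' -> YES, starts with 'pre' (count: 1)
  'prepay' -> YES, starts with 'pre' (count: 2)
  'rewrite' -> no (count: 2)
  'talk' -> no (count: 2)
  'disobey' -> no (count: 2)
  'undo' -> no (count: 2)
  'preview' -> YES, starts with 'pre' (count: 3)
  'run' -> no (count: 3)
  'play' -> no (count: 3)
Total with prefix 'pre': 3

3


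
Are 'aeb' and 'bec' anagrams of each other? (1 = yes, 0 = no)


Sort characters of 'aeb': 'abe'
Sort characters of 'bec': 'bce'
Sorted forms differ -> they are NOT anagrams
Result: 0

0


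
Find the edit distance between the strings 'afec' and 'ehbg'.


Building DP table for s1='afec' (len 4) and s2='ehbg' (len 4):
       e  h  b  g
    0  1  2  3  4
  a 1  1  2  3  4
  f 2  2  2  3  4
  e 3  2  3  3  4
  c 4  3  3  4  4
Edit distance = dp[4][4] = 4

4


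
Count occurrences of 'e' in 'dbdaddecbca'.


Scanning 'dbdaddecbca' for 'e':
  Position 6: 'e' -> MATCH (count: 1)
Total occurrences of 'e': 1

1


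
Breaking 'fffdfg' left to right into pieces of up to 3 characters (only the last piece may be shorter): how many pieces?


'fffdfg' has 6 characters.
Chunking with max size 3:
  Chunk 1: 'fff' (positions 0-2)
  Chunk 2: 'dfg' (positions 3-5)
Total chunks: ceil(6 / 3) = 2

2


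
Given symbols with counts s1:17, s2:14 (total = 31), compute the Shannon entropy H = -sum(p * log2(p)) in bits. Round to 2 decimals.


Computing entropy H = -sum(p_i * log2(p_i)):
  s1: p = 17/31 = 0.5484, -p*log2(p) = 0.4753
  s2: p = 14/31 = 0.4516, -p*log2(p) = 0.5179
H = sum of terms = 0.9932
Rounded to 2 decimals: 0.99

0.99


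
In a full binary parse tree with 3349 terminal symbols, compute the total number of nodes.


Leaf nodes (terminals): 3349
Internal nodes = n - 1 = 3349 - 1 = 3348
Total = leaves + internal = 3349 + 3348 = 6697

6697


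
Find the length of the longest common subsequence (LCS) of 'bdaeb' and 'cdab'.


DP table for LCS of 'bdaeb' and 'cdab':
       c  d  a  b
    0  0  0  0  0
  b 0  0  0  0  1
  d 0  0  1  1  1
  a 0  0  1  2  2
  e 0  0  1  2  2
  b 0  0  1  2  3
LCS: 'dab'
LCS length = 3

3


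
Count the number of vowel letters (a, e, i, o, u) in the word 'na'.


Scanning each character of 'na':
  Position 1: 'n' -> consonant (running count: 0)
  Position 2: 'a' -> vowel (running count: 1)
Total vowels: 1

1


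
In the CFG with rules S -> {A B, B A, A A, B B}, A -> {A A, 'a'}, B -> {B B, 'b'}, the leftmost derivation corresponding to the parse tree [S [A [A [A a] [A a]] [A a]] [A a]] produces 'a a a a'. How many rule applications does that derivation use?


Every bracketed nonterminal node [X ...] in the tree is produced by exactly one rule application.
Reading the tree off as a leftmost derivation:
  Step 1: S  =>  A A   (applied S -> A A)
  Step 2: A A  =>  A A A   (applied A -> A A)
  Step 3: A A A  =>  A A A A   (applied A -> A A)
  Step 4: A A A A  =>  a A A A   (applied A -> a)
  Step 5: a A A A  =>  a a A A   (applied A -> a)
  Step 6: a a A A  =>  a a a A   (applied A -> a)
  Step 7: a a a A  =>  a a a a   (applied A -> a)
Final yield: a a a a
Total rewrite steps: 7

7


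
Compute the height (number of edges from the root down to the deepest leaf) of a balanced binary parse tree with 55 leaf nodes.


In a balanced binary tree with n leaves the deepest leaf is ceil(log2(n)) edges below the root.
log2(55) = 5.7814
ceil(5.7814) = 6
height (edges) = 6

6


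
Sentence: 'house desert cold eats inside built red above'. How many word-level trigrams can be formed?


Word trigrams from [8] words:
  Trigram 1: (house desert cold)
  Trigram 2: (desert cold eats)
  Trigram 3: (cold eats inside)
  Trigram 4: (eats inside built)
  Trigram 5: (inside built red)
  Trigram 6: (built red above)
Total word trigrams: 8 - 2 = 6

6


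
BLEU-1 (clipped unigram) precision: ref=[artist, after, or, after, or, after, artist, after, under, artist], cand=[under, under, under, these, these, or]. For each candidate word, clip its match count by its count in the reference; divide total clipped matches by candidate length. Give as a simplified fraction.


Reference word counts: {'after': 4, 'artist': 3, 'or': 2, 'under': 1}
Checking each candidate word (with clipping):
  'under' -> in reference (ref count 1, used 1/1) -> match (matches: 1)
  'under' -> ref count 1 already used up (1/1) -> clipped, no match (matches: 1)
  'under' -> ref count 1 already used up (1/1) -> clipped, no match (matches: 1)
  'these' -> not in reference -> no match (matches: 1)
  'these' -> not in reference -> no match (matches: 1)
  'or' -> in reference (ref count 2, used 1/2) -> match (matches: 2)
Clipped matches: 2, Candidate length: 6
Precision = 2/6 = 1/3

1/3


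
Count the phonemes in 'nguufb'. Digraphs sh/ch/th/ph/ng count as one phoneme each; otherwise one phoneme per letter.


Parsing 'nguufb' greedily, digraphs first:
  'ng' -> digraph (1 consonant phoneme) (phonemes so far: 1)
  'u' -> vowel phoneme (phonemes so far: 2)
  'u' -> vowel phoneme (phonemes so far: 3)
  'f' -> consonant phoneme (phonemes so far: 4)
  'b' -> consonant phoneme (phonemes so far: 5)
Total phonemes: 5

5


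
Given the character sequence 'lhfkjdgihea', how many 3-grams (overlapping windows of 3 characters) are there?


String 'lhfkjdgihea' has length L = 11.
Number of overlapping n-grams = L - n + 1
Substituting: 11 - 3 + 1 = 9

9


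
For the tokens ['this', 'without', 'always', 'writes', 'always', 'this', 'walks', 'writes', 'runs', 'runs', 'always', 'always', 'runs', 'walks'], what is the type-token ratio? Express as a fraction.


Tokens: 14
Unique types: ('always', 'runs', 'this', 'walks', 'without', 'writes') = 6
TTR = 6/14
Simplify: divide both by 2 -> 3/7
TTR = 3/7

3/7


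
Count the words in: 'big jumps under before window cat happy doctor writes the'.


Counting words by splitting on spaces:
  Word 1: 'big'
  Word 2: 'jumps'
  Word 3: 'under'
  Word 4: 'before'
  Word 5: 'window'
  Word 6: 'cat'
  Word 7: 'happy'
  Word 8: 'doctor'
  Word 9: 'writes'
  Word 10: 'the'
Total words: 10

10


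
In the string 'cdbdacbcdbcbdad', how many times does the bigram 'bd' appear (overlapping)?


Scanning 'cdbdacbcdbcbdad' for bigram 'bd':
  Position 0: 'cd' -> no
  Position 1: 'db' -> no
  Position 2: 'bd' -> MATCH
  Position 3: 'da' -> no
  Position 4: 'ac' -> no
  Position 5: 'cb' -> no
  Position 6: 'bc' -> no
  Position 7: 'cd' -> no
  Position 8: 'db' -> no
  Position 9: 'bc' -> no
  Position 10: 'cb' -> no
  Position 11: 'bd' -> MATCH
  Position 12: 'da' -> no
  Position 13: 'ad' -> no
Total matches: 2

2


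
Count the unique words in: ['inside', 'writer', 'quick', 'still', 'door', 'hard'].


Listing all tokens and tracking unique types:
  Token 1: 'inside' -> NEW (unique so far: 1)
  Token 2: 'writer' -> NEW (unique so far: 2)
  Token 3: 'quick' -> NEW (unique so far: 3)
  Token 4: 'still' -> NEW (unique so far: 4)
  Token 5: 'door' -> NEW (unique so far: 5)
  Token 6: 'hard' -> NEW (unique so far: 6)
Unique types: ('door', 'hard', 'inside', 'quick', 'still', 'writer')
Vocabulary size: 6

6


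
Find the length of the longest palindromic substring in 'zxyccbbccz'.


Scanning 'zxyccbbccz' for palindromic substrings.
Substring at positions 3-8: 'ccbbcc'.
Check: reverse('ccbbcc') = 'ccbbcc' -> palindrome confirmed.
Neighbouring characters ('y' / 'z') break symmetry, so it cannot extend further.
No longer palindromic substring exists; longest length = 6

6


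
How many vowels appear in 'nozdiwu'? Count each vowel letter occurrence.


Scanning each character of 'nozdiwu':
  Position 1: 'n' -> consonant (running count: 0)
  Position 2: 'o' -> vowel (running count: 1)
  Position 3: 'z' -> consonant (running count: 1)
  Position 4: 'd' -> consonant (running count: 1)
  Position 5: 'i' -> vowel (running count: 2)
  Position 6: 'w' -> consonant (running count: 2)
  Position 7: 'u' -> vowel (running count: 3)
Total vowels: 3

3


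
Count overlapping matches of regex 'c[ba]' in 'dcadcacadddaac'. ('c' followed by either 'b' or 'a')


Pattern: c[ba] means 'c' followed by either 'b' or 'a'.
Scanning 'dcadcacadddaac' position-by-position:
  Pos 0: window 'dc' -> no
  Pos 1: window 'ca' -> MATCH
  Pos 2: window 'ad' -> no
  Pos 3: window 'dc' -> no
  Pos 4: window 'ca' -> MATCH
  Pos 5: window 'ac' -> no
  Pos 6: window 'ca' -> MATCH
  Pos 7: window 'ad' -> no
  Pos 8: window 'dd' -> no
  Pos 9: window 'dd' -> no
  Pos 10: window 'da' -> no
  Pos 11: window 'aa' -> no
  Pos 12: window 'ac' -> no
  Pos 13: window 'c' -> no
Total matches: 3

3


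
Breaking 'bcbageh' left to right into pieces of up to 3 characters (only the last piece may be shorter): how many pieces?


'bcbageh' has 7 characters.
Chunking with max size 3:
  Chunk 1: 'bcb' (positions 0-2)
  Chunk 2: 'age' (positions 3-5)
  Chunk 3: 'h' (positions 6-6)
Total chunks: ceil(7 / 3) = 3

3


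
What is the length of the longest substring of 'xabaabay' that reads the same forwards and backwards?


Scanning 'xabaabay' for palindromic substrings.
Substring at positions 1-6: 'abaaba'.
Check: reverse('abaaba') = 'abaaba' -> palindrome confirmed.
Neighbouring characters ('x' / 'y') break symmetry, so it cannot extend further.
No longer palindromic substring exists; longest length = 6

6


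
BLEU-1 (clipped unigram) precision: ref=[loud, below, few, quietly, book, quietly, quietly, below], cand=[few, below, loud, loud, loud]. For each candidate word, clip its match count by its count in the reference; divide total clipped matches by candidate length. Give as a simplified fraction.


Reference word counts: {'below': 2, 'book': 1, 'few': 1, 'loud': 1, 'quietly': 3}
Checking each candidate word (with clipping):
  'few' -> in reference (ref count 1, used 1/1) -> match (matches: 1)
  'below' -> in reference (ref count 2, used 1/2) -> match (matches: 2)
  'loud' -> in reference (ref count 1, used 1/1) -> match (matches: 3)
  'loud' -> ref count 1 already used up (1/1) -> clipped, no match (matches: 3)
  'loud' -> ref count 1 already used up (1/1) -> clipped, no match (matches: 3)
Clipped matches: 3, Candidate length: 5
Precision = 3/5

3/5


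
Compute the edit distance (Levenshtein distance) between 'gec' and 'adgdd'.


Building DP table for s1='gec' (len 3) and s2='adgdd' (len 5):
       a  d  g  d  d
    0  1  2  3  4  5
  g 1  1  2  2  3  4
  e 2  2  2  3  3  4
  c 3  3  3  3  4  4
Edit distance = dp[3][5] = 4

4


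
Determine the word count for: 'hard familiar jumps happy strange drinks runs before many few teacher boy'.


Counting words by splitting on spaces:
  Word 1: 'hard'
  Word 2: 'familiar'
  Word 3: 'jumps'
  Word 4: 'happy'
  Word 5: 'strange'
  Word 6: 'drinks'
  Word 7: 'runs'
  Word 8: 'before'
  Word 9: 'many'
  Word 10: 'few'
  Word 11: 'teacher'
  Word 12: 'boy'
Total words: 12

12
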